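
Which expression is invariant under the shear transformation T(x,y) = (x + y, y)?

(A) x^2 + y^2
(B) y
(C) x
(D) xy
B

Under the shear T(x,y) = (x + y, y):
Substitute the transformed coordinates into each option and compare with the original:
(A) x^2 + y^2  ->  (x + y)^2 + (y)^2 = x^2 + 2xy + 2y^2   [differs from x^2 + y^2: not invariant]
(B) y  ->  (y) = y   [equals y: invariant]
(C) x  ->  (x + y) = x + y   [differs from x: not invariant]
(D) xy  ->  (x + y)(y) = xy + y^2   [differs from xy: not invariant]

Only option (B), y, is unchanged by the transformation.
A horizontal shear moves points parallel to the x-axis, so the y-coordinate (and any function of y alone) is unchanged.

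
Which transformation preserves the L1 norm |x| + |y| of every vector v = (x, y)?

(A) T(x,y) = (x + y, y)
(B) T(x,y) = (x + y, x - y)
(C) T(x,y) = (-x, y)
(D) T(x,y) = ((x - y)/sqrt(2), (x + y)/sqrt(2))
C

A transformation preserves a norm if ||T(v)|| = ||v|| for every v; a single vector where the norm changes rules an option out.

(A) T(x,y) = (x + y, y): v = (0, 1) has norm |0| + |1| = 1, but T(v) = (1, 1) has norm 2 -- not preserved.
(B) T(x,y) = (x + y, x - y): v = (1, 0) has norm |1| + |0| = 1, but T(v) = (1, 1) has norm 2 -- not preserved.
(C) T(x,y) = (-x, y): preserves the norm -- it only permutes the coordinates and/or flips signs, which leaves |x| + |y| unchanged.
(D) T(x,y) = ((x - y)/sqrt(2), (x + y)/sqrt(2)): v = (1, 0) has norm |1| + |0| = 1, but T(v) = (sqrt(2)/2, sqrt(2)/2) has norm sqrt(2) -- not preserved.

Therefore the answer is (C).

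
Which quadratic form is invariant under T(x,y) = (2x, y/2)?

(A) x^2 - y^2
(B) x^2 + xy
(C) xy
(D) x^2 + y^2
C

T multiplies x by 2 and divides y by 2.
Substitute the transformed coordinates into each option and compare with the original:
(A) x^2 - y^2  ->  (2x)^2 - (y/2)^2 = 4x^2 - y^2/4   [differs from x^2 - y^2: not invariant]
(B) x^2 + xy  ->  (2x)^2 + (2x)(y/2) = 4x^2 + xy   [differs from x^2 + xy: not invariant]
(C) xy  ->  (2x)(y/2) = xy   [equals xy: invariant]
(D) x^2 + y^2  ->  (2x)^2 + (y/2)^2 = 4x^2 + y^2/4   [differs from x^2 + y^2: not invariant]

Only option (C), xy, is unchanged by the transformation.
The factors 2 and 1/2 cancel only in the pure product xy.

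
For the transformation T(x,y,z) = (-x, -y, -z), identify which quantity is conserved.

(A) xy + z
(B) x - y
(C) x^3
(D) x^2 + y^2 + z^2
D

Apply T(x,y,z) = (-x, -y, -z) to each option, i.e. replace (x, y, z) by the transformed coordinates.
Substitute the transformed coordinates into each option and compare with the original:
(A) xy + z  ->  (-x)(-y) + (-z) = xy - z   [differs from xy + z: not invariant]
(B) x - y  ->  (-x) - (-y) = -x + y   [differs from x - y: not invariant]
(C) x^3  ->  (-x)^3 = -x^3   [differs from x^3: not invariant]
(D) x^2 + y^2 + z^2  ->  (-x)^2 + (-y)^2 + (-z)^2 = x^2 + y^2 + z^2   [equals x^2 + y^2 + z^2: invariant]

Only option (D), x^2 + y^2 + z^2, is unchanged by the transformation.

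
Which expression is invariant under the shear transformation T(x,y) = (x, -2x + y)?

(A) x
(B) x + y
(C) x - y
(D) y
A

Under the shear T(x,y) = (x, -2x + y):
Substitute the transformed coordinates into each option and compare with the original:
(A) x  ->  (x) = x   [equals x: invariant]
(B) x + y  ->  (x) + (-2x + y) = -x + y   [differs from x + y: not invariant]
(C) x - y  ->  (x) - (-2x + y) = 3x - y   [differs from x - y: not invariant]
(D) y  ->  (-2x + y) = -2x + y   [differs from y: not invariant]

Only option (A), x, is unchanged by the transformation.
A vertical shear moves points parallel to the y-axis, so the x-coordinate (and any function of x alone) is unchanged.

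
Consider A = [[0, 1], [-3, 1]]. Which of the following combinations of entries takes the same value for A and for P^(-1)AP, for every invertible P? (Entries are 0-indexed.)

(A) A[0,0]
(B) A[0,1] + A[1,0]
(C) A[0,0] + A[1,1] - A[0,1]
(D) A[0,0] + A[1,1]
D

A[0,0] + A[1,1] is the trace of A. By the cyclic property of the trace, tr(P^(-1)AP) = tr(APP^(-1)) = tr(A), so it is the same for every matrix similar to A.

The other combinations are not similarity invariants. For example, take P = [[1, 2], [0, 1]] (det P = 1), so P^(-1) = [[1, -2], [0, 1]] and
B = P^(-1)AP = [[6, 11], [-3, -5]].
Evaluating each option on A and on B:
(A) A[0,0]: 0 for A, 6 for B -> changes
(B) A[0,1] + A[1,0]: -2 for A, 8 for B -> changes
(C) A[0,0] + A[1,1] - A[0,1]: 0 for A, -10 for B -> changes
(D) A[0,0] + A[1,1]: 1 for A, 1 for B -> unchanged

Only (D) A[0,0] + A[1,1] = 1 survives (and it does so for every P, not just this one), so it is the invariant.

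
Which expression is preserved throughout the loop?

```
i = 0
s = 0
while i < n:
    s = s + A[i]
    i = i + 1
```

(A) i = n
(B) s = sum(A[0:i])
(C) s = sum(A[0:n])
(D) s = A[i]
B

A loop invariant must hold before the first iteration and be re-established by every execution of the body.

(B) s = sum(A[0:i]): Initially i = 0 and s = 0 = sum of the empty slice A[0:0]. If s = sum(A[0:i]) holds at the top of an iteration, the body sets s to sum(A[0:i]) + A[i] = sum(A[0:i+1]) and then i to i+1, so s = sum(A[0:i]) holds again. At exit i = n, giving s = sum(A[0:n]).

The other options fail:
(A) i = n: false initially (i = 0); it is the exit condition, not an invariant.
(C) s = sum(A[0:n]): false before the loop (s = 0, not the full sum) -- it only becomes true at exit.
(D) s = A[i]: after the first iteration s = A[0] but i = 1, so s = A[i] compares s with the wrong element (and fails in general).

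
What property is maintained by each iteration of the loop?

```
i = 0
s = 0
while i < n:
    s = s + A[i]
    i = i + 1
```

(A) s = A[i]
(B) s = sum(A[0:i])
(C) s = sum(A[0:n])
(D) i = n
B

A loop invariant must hold before the first iteration and be re-established by every execution of the body.

(B) s = sum(A[0:i]): Initially i = 0 and s = 0 = sum of the empty slice A[0:0]. If s = sum(A[0:i]) holds at the top of an iteration, the body sets s to sum(A[0:i]) + A[i] = sum(A[0:i+1]) and then i to i+1, so s = sum(A[0:i]) holds again. At exit i = n, giving s = sum(A[0:n]).

The other options fail:
(A) s = A[i]: after the first iteration s = A[0] but i = 1, so s = A[i] compares s with the wrong element (and fails in general).
(C) s = sum(A[0:n]): false before the loop (s = 0, not the full sum) -- it only becomes true at exit.
(D) i = n: false initially (i = 0); it is the exit condition, not an invariant.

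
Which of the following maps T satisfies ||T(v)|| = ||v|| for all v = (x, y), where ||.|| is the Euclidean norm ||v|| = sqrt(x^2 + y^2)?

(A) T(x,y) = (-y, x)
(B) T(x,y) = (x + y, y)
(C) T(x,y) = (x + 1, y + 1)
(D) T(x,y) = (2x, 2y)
A

A transformation preserves a norm if ||T(v)|| = ||v|| for every v; a single vector where the norm changes rules an option out.

(A) T(x,y) = (-y, x): preserves the norm -- it is an orthogonal map (a rotation/reflection), and (-y)^2 + (x)^2 simplifies to x^2 + y^2.
(B) T(x,y) = (x + y, y): v = (0, 1) has norm sqrt((0)^2 + (1)^2) = 1, but T(v) = (1, 1) has norm sqrt(2) -- not preserved.
(C) T(x,y) = (x + 1, y + 1): v = (1, 0) has norm sqrt((1)^2 + (0)^2) = 1, but T(v) = (2, 1) has norm sqrt(5) -- not preserved.
(D) T(x,y) = (2x, 2y): v = (1, 0) has norm sqrt((1)^2 + (0)^2) = 1, but T(v) = (2, 0) has norm 2 -- not preserved.

Therefore the answer is (A).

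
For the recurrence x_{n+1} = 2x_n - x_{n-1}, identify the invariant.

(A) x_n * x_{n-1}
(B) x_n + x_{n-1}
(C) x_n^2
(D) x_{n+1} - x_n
D

For the recurrence x_{n+1} = 2x_n - x_{n-1}:

If x_{n+1} = 2x_n - x_{n-1}, then:
x_{n+1} - x_n = x_n - x_{n-1}
The first difference is constant throughout the sequence.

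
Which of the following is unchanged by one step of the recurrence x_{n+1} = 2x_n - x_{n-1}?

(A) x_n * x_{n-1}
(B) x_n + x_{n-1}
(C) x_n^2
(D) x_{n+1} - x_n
D

For the recurrence x_{n+1} = 2x_n - x_{n-1}:

If x_{n+1} = 2x_n - x_{n-1}, then:
x_{n+1} - x_n = x_n - x_{n-1}
The first difference is constant throughout the sequence.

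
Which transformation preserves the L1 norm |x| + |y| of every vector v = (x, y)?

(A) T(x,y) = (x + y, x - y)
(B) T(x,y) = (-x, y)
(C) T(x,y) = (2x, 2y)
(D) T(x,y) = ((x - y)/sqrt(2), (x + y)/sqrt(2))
B

A transformation preserves a norm if ||T(v)|| = ||v|| for every v; a single vector where the norm changes rules an option out.

(A) T(x,y) = (x + y, x - y): v = (1, 0) has norm |1| + |0| = 1, but T(v) = (1, 1) has norm 2 -- not preserved.
(B) T(x,y) = (-x, y): preserves the norm -- it only permutes the coordinates and/or flips signs, which leaves |x| + |y| unchanged.
(C) T(x,y) = (2x, 2y): v = (1, 0) has norm |1| + |0| = 1, but T(v) = (2, 0) has norm 2 -- not preserved.
(D) T(x,y) = ((x - y)/sqrt(2), (x + y)/sqrt(2)): v = (1, 0) has norm |1| + |0| = 1, but T(v) = (sqrt(2)/2, sqrt(2)/2) has norm sqrt(2) -- not preserved.

Therefore the answer is (B).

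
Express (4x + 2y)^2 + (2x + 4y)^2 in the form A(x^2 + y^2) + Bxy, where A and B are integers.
20(x^2 + y^2) + 32xy

Expanding: (4x + 2y)^2 = 16x^2 + 16xy + 4y^2
(2x + 4y)^2 = 4x^2 + 16xy + 16y^2
Sum = (16+4)(x^2+y^2) + 32xy = 20(x^2 + y^2) + 32xy
This is symmetric in x and y.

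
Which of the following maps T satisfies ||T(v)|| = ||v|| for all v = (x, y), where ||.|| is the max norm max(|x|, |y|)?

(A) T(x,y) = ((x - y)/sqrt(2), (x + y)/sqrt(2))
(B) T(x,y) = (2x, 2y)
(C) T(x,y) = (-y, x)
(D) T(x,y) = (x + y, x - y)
C

A transformation preserves a norm if ||T(v)|| = ||v|| for every v; a single vector where the norm changes rules an option out.

(A) T(x,y) = ((x - y)/sqrt(2), (x + y)/sqrt(2)): v = (1, 0) has norm max(|1|, |0|) = 1, but T(v) = (sqrt(2)/2, sqrt(2)/2) has norm sqrt(2)/2 -- not preserved.
(B) T(x,y) = (2x, 2y): v = (1, 0) has norm max(|1|, |0|) = 1, but T(v) = (2, 0) has norm 2 -- not preserved.
(C) T(x,y) = (-y, x): preserves the norm -- it only permutes the coordinates and/or flips signs, which leaves max(|x|, |y|) unchanged.
(D) T(x,y) = (x + y, x - y): v = (1, 1) has norm max(|1|, |1|) = 1, but T(v) = (2, 0) has norm 2 -- not preserved.

Therefore the answer is (C).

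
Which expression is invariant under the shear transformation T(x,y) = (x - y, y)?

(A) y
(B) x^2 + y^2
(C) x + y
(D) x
A

Under the shear T(x,y) = (x - y, y):
Substitute the transformed coordinates into each option and compare with the original:
(A) y  ->  (y) = y   [equals y: invariant]
(B) x^2 + y^2  ->  (x - y)^2 + (y)^2 = x^2 - 2xy + 2y^2   [differs from x^2 + y^2: not invariant]
(C) x + y  ->  (x - y) + (y) = x   [differs from x + y: not invariant]
(D) x  ->  (x - y) = x - y   [differs from x: not invariant]

Only option (A), y, is unchanged by the transformation.
A horizontal shear moves points parallel to the x-axis, so the y-coordinate (and any function of y alone) is unchanged.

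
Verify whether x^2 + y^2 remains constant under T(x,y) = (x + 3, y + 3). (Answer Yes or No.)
No

Substitute T(x,y) = (x + 3, y + 3) into the expression and compare with the original.

Original: x^2 + y^2
After applying T: (x + 3)^2 + (y + 3)^2 = x^2 + 6x + y^2 + 6y + 18

This differs from the original x^2 + y^2 (difference: 6x + 6y + 18), so the expression is NOT invariant.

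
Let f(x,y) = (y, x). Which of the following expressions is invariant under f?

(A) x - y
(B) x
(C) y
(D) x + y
D

For f(x,y) = (y, x):
After applying f: x' = y, y' = x. So x' + y' = y + x = x + y.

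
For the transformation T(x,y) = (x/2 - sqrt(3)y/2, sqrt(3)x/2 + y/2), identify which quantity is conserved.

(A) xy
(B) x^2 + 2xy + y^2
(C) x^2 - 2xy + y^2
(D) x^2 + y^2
D

An expression E(x,y) is invariant under T if E(T(x,y)) = E(x,y). Here T(x,y) = (x/2 - sqrt(3)y/2, sqrt(3)x/2 + y/2).
Substitute the transformed coordinates into each option and compare with the original:
(A) xy  ->  (x/2 - sqrt(3)y/2)(sqrt(3)x/2 + y/2) = sqrt(3)x^2/4 - xy/2 - sqrt(3)y^2/4   [differs from xy: not invariant]
(B) x^2 + 2xy + y^2  ->  (x/2 - sqrt(3)y/2)^2 + 2(x/2 - sqrt(3)y/2)(sqrt(3)x/2 + y/2) + (sqrt(3)x/2 + y/2)^2 = sqrt(3)x^2/2 + x^2 - xy - sqrt(3)y^2/2 + y^2   [differs from x^2 + 2xy + y^2: not invariant]
(C) x^2 - 2xy + y^2  ->  (x/2 - sqrt(3)y/2)^2 - 2(x/2 - sqrt(3)y/2)(sqrt(3)x/2 + y/2) + (sqrt(3)x/2 + y/2)^2 = -sqrt(3)x^2/2 + x^2 + xy + sqrt(3)y^2/2 + y^2   [differs from x^2 - 2xy + y^2: not invariant]
(D) x^2 + y^2  ->  (x/2 - sqrt(3)y/2)^2 + (sqrt(3)x/2 + y/2)^2 = x^2 + y^2   [equals x^2 + y^2: invariant]

Only option (D), x^2 + y^2, is unchanged by the transformation.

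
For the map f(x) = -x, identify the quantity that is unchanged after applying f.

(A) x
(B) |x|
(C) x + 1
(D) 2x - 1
B

For f(x) = -x:
Applying f replaces x by -x. Since |-x| = |x|, the absolute value is unchanged by f, whereas x -> -x, 2x - 1 -> -2x - 1 and x + 1 -> -x + 1 all change.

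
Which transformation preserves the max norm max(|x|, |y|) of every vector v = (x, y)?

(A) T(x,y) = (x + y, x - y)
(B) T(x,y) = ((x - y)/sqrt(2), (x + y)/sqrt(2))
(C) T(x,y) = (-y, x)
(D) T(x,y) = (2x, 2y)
C

A transformation preserves a norm if ||T(v)|| = ||v|| for every v; a single vector where the norm changes rules an option out.

(A) T(x,y) = (x + y, x - y): v = (1, 1) has norm max(|1|, |1|) = 1, but T(v) = (2, 0) has norm 2 -- not preserved.
(B) T(x,y) = ((x - y)/sqrt(2), (x + y)/sqrt(2)): v = (1, 0) has norm max(|1|, |0|) = 1, but T(v) = (sqrt(2)/2, sqrt(2)/2) has norm sqrt(2)/2 -- not preserved.
(C) T(x,y) = (-y, x): preserves the norm -- it only permutes the coordinates and/or flips signs, which leaves max(|x|, |y|) unchanged.
(D) T(x,y) = (2x, 2y): v = (1, 0) has norm max(|1|, |0|) = 1, but T(v) = (2, 0) has norm 2 -- not preserved.

Therefore the answer is (C).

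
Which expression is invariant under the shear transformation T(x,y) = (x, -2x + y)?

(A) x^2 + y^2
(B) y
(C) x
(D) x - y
C

Under the shear T(x,y) = (x, -2x + y):
Substitute the transformed coordinates into each option and compare with the original:
(A) x^2 + y^2  ->  (x)^2 + (-2x + y)^2 = 5x^2 - 4xy + y^2   [differs from x^2 + y^2: not invariant]
(B) y  ->  (-2x + y) = -2x + y   [differs from y: not invariant]
(C) x  ->  (x) = x   [equals x: invariant]
(D) x - y  ->  (x) - (-2x + y) = 3x - y   [differs from x - y: not invariant]

Only option (C), x, is unchanged by the transformation.
A vertical shear moves points parallel to the y-axis, so the x-coordinate (and any function of x alone) is unchanged.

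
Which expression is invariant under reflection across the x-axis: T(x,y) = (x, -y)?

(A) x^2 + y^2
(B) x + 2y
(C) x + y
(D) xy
A

The map is reflection across the x-axis: T(x,y) = (x, -y).
Substitute the transformed coordinates into each option and compare with the original:
(A) x^2 + y^2  ->  (x)^2 + (-y)^2 = x^2 + y^2   [equals x^2 + y^2: invariant]
(B) x + 2y  ->  (x) + 2(-y) = x - 2y   [differs from x + 2y: not invariant]
(C) x + y  ->  (x) + (-y) = x - y   [differs from x + y: not invariant]
(D) xy  ->  (x)(-y) = -xy   [differs from xy: not invariant]

Only option (A), x^2 + y^2, is unchanged by the transformation.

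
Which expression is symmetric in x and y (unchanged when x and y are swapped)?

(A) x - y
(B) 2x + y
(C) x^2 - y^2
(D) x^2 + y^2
D

A symmetric expression is unchanged when the variables are permuted; here the transformation to test is the swap (x, y) -> (y, x).
Substitute the transformed coordinates into each option and compare with the original:
(A) x - y  ->  (y) - (x) = -x + y   [differs from x - y: not invariant]
(B) 2x + y  ->  2(y) + (x) = x + 2y   [differs from 2x + y: not invariant]
(C) x^2 - y^2  ->  (y)^2 - (x)^2 = -x^2 + y^2   [differs from x^2 - y^2: not invariant]
(D) x^2 + y^2  ->  (y)^2 + (x)^2 = x^2 + y^2   [equals x^2 + y^2: invariant]

Only option (D), x^2 + y^2, is unchanged by the transformation.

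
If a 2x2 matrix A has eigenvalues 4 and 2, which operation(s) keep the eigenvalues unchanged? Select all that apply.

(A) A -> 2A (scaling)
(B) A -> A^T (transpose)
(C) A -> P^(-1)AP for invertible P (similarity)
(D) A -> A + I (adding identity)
B and C

Eigenvalues are preserved by:
1. Similarity transformations: A -> P^(-1)AP (same characteristic polynomial)
2. Transpose: A^T has the same eigenvalues as A

Eigenvalues are NOT preserved by:
- Adding identity: eigenvalues become 4+1, 2+1
- Scaling: eigenvalues become 8, 4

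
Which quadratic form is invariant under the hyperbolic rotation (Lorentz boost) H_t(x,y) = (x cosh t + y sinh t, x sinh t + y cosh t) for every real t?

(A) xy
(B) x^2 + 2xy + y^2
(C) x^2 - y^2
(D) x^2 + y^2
C

Write x' = x cosh t + y sinh t, y' = x sinh t + y cosh t and substitute into each option:
(A) xy: (x cosh t + y sinh t)(x sinh t + y cosh t) = xy(cosh^2 t + sinh^2 t) + (x^2 + y^2) sinh t cosh t = xy cosh 2t + (x^2 + y^2)(sinh 2t)/2   [not invariant for t != 0]
(B) x^2 + 2xy + y^2: (x' + y')^2 with x' + y' = (x + y)(cosh t + sinh t) = (x + y)e^t, so it becomes (x + y)^2 e^(2t)   [not invariant for t != 0]
(C) x^2 - y^2: (x cosh t + y sinh t)^2 - (x sinh t + y cosh t)^2 = x^2(cosh^2 t - sinh^2 t) + 2xy(cosh t sinh t - sinh t cosh t) + y^2(sinh^2 t - cosh^2 t) = x^2 - y^2   [invariant, using cosh^2 t - sinh^2 t = 1]
(D) x^2 + y^2: (x cosh t + y sinh t)^2 + (x sinh t + y cosh t)^2 = (x^2 + y^2)(cosh^2 t + sinh^2 t) + 4xy sinh t cosh t = (x^2 + y^2) cosh 2t + 2xy sinh 2t   [not invariant for t != 0]

Only (C) x^2 - y^2 is unchanged; it is the Minkowski form preserved by Lorentz boosts, just as x^2 + y^2 is preserved by ordinary rotations.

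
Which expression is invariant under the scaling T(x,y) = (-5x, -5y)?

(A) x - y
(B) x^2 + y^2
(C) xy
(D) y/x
D

Under the uniform scaling T(x,y) = (-5x, -5y):
Substitute the transformed coordinates into each option and compare with the original:
(A) x - y  ->  (-5x) - (-5y) = -5x + 5y   [differs from x - y: not invariant]
(B) x^2 + y^2  ->  (-5x)^2 + (-5y)^2 = 25x^2 + 25y^2   [differs from x^2 + y^2: not invariant]
(C) xy  ->  (-5x)(-5y) = 25xy   [differs from xy: not invariant]
(D) y/x  ->  (-5y)/(-5x) = y/x   [equals y/x: invariant]

Only option (D), y/x, is unchanged by the transformation.
The common factor -5 cancels in a ratio of coordinates, while sums, products and sums of squares pick up factors of -5 or 25.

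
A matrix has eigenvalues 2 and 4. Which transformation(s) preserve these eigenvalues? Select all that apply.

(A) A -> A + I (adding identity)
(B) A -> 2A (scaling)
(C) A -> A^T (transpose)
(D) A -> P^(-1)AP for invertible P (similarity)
C and D

Eigenvalues are preserved by:
1. Similarity transformations: A -> P^(-1)AP (same characteristic polynomial)
2. Transpose: A^T has the same eigenvalues as A

Eigenvalues are NOT preserved by:
- Adding identity: eigenvalues become 2+1, 4+1
- Scaling: eigenvalues become 4, 8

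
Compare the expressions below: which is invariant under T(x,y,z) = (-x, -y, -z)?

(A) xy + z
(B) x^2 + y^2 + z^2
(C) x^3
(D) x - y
B

Apply T(x,y,z) = (-x, -y, -z) to each option, i.e. replace (x, y, z) by the transformed coordinates.
Substitute the transformed coordinates into each option and compare with the original:
(A) xy + z  ->  (-x)(-y) + (-z) = xy - z   [differs from xy + z: not invariant]
(B) x^2 + y^2 + z^2  ->  (-x)^2 + (-y)^2 + (-z)^2 = x^2 + y^2 + z^2   [equals x^2 + y^2 + z^2: invariant]
(C) x^3  ->  (-x)^3 = -x^3   [differs from x^3: not invariant]
(D) x - y  ->  (-x) - (-y) = -x + y   [differs from x - y: not invariant]

Only option (B), x^2 + y^2 + z^2, is unchanged by the transformation.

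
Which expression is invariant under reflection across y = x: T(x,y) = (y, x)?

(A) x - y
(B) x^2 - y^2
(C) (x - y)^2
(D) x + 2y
C

The map is reflection across y = x: T(x,y) = (y, x).
Substitute the transformed coordinates into each option and compare with the original:
(A) x - y  ->  (y) - (x) = -x + y   [differs from x - y: not invariant]
(B) x^2 - y^2  ->  (y)^2 - (x)^2 = -x^2 + y^2   [differs from x^2 - y^2: not invariant]
(C) (x - y)^2  ->  ((y) - (x))^2 = x^2 - 2xy + y^2   [equals (x - y)^2: invariant]
(D) x + 2y  ->  (y) + 2(x) = 2x + y   [differs from x + 2y: not invariant]

Only option (C), (x - y)^2, is unchanged by the transformation.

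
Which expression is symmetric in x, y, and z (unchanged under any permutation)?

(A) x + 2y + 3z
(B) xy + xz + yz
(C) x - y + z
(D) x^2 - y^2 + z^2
B

A symmetric expression is unchanged when the variables are permuted; here the transformation to test is the swap (x, y) -> (y, x).
A symmetric expression must survive every permutation; the single swap x <-> y already eliminates the distractors, and the keyed expression is also unchanged by x <-> z and y <-> z (each variable enters it in exactly the same way).
Substitute the transformed coordinates into each option and compare with the original:
(A) x + 2y + 3z  ->  (y) + 2(x) + 3z = 2x + y + 3z   [differs from x + 2y + 3z: not invariant]
(B) xy + xz + yz  ->  (y)(x) + (y)z + (x)z = xy + xz + yz   [equals xy + xz + yz: invariant]
(C) x - y + z  ->  (y) - (x) + z = -x + y + z   [differs from x - y + z: not invariant]
(D) x^2 - y^2 + z^2  ->  (y)^2 - (x)^2 + z^2 = -x^2 + y^2 + z^2   [differs from x^2 - y^2 + z^2: not invariant]

Only option (B), xy + xz + yz, is unchanged by the transformation.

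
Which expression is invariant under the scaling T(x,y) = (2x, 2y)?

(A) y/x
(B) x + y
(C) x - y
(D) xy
A

Under the uniform scaling T(x,y) = (2x, 2y):
Substitute the transformed coordinates into each option and compare with the original:
(A) y/x  ->  (2y)/(2x) = y/x   [equals y/x: invariant]
(B) x + y  ->  (2x) + (2y) = 2x + 2y   [differs from x + y: not invariant]
(C) x - y  ->  (2x) - (2y) = 2x - 2y   [differs from x - y: not invariant]
(D) xy  ->  (2x)(2y) = 4xy   [differs from xy: not invariant]

Only option (A), y/x, is unchanged by the transformation.
The common factor 2 cancels in a ratio of coordinates, while sums, products and sums of squares pick up factors of 2 or 4.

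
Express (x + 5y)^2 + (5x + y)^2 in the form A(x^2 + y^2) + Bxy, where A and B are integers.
26(x^2 + y^2) + 20xy

Expanding: (x + 5y)^2 = x^2 + 10xy + 25y^2
(5x + y)^2 = 25x^2 + 10xy + y^2
Sum = (1+25)(x^2+y^2) + 20xy = 26(x^2 + y^2) + 20xy
This is symmetric in x and y.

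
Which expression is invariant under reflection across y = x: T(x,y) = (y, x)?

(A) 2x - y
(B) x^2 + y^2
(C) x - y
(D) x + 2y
B

The map is reflection across y = x: T(x,y) = (y, x).
Substitute the transformed coordinates into each option and compare with the original:
(A) 2x - y  ->  2(y) - (x) = -x + 2y   [differs from 2x - y: not invariant]
(B) x^2 + y^2  ->  (y)^2 + (x)^2 = x^2 + y^2   [equals x^2 + y^2: invariant]
(C) x - y  ->  (y) - (x) = -x + y   [differs from x - y: not invariant]
(D) x + 2y  ->  (y) + 2(x) = 2x + y   [differs from x + 2y: not invariant]

Only option (B), x^2 + y^2, is unchanged by the transformation.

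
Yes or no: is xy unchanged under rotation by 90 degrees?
No

Applying rotation by 90 degrees: x' = x*cos(90 degrees) - y*sin(90 degrees) = -y, y' = x*sin(90 degrees) + y*cos(90 degrees) = x

Substituting into xy:
(-y)(x)
= -xy

This differs from the original expression xy, so it is NOT invariant.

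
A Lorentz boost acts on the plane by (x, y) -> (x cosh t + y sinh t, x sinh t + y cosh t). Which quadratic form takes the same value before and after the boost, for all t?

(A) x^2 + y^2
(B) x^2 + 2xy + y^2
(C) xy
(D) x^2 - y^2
D

Write x' = x cosh t + y sinh t, y' = x sinh t + y cosh t and substitute into each option:
(A) x^2 + y^2: (x cosh t + y sinh t)^2 + (x sinh t + y cosh t)^2 = (x^2 + y^2)(cosh^2 t + sinh^2 t) + 4xy sinh t cosh t = (x^2 + y^2) cosh 2t + 2xy sinh 2t   [not invariant for t != 0]
(B) x^2 + 2xy + y^2: (x' + y')^2 with x' + y' = (x + y)(cosh t + sinh t) = (x + y)e^t, so it becomes (x + y)^2 e^(2t)   [not invariant for t != 0]
(C) xy: (x cosh t + y sinh t)(x sinh t + y cosh t) = xy(cosh^2 t + sinh^2 t) + (x^2 + y^2) sinh t cosh t = xy cosh 2t + (x^2 + y^2)(sinh 2t)/2   [not invariant for t != 0]
(D) x^2 - y^2: (x cosh t + y sinh t)^2 - (x sinh t + y cosh t)^2 = x^2(cosh^2 t - sinh^2 t) + 2xy(cosh t sinh t - sinh t cosh t) + y^2(sinh^2 t - cosh^2 t) = x^2 - y^2   [invariant, using cosh^2 t - sinh^2 t = 1]

Only (D) x^2 - y^2 is unchanged; it is the Minkowski form preserved by Lorentz boosts, just as x^2 + y^2 is preserved by ordinary rotations.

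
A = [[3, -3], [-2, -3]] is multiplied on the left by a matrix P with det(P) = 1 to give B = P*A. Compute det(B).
-15

By the multiplicative property of determinants, det(B) = det(P*A) = det(P) * det(A) = det(A),
so the determinant is invariant under multiplication by any determinant-1 matrix; we just need det(A).

det(A) = (3)(-3) - (-3)(-2) = -9 - 6 = -15

Therefore det(B) = 1 * (-15) = -15.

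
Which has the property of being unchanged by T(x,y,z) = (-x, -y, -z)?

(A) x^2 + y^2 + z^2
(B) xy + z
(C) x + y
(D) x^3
A

Apply T(x,y,z) = (-x, -y, -z) to each option, i.e. replace (x, y, z) by the transformed coordinates.
Substitute the transformed coordinates into each option and compare with the original:
(A) x^2 + y^2 + z^2  ->  (-x)^2 + (-y)^2 + (-z)^2 = x^2 + y^2 + z^2   [equals x^2 + y^2 + z^2: invariant]
(B) xy + z  ->  (-x)(-y) + (-z) = xy - z   [differs from xy + z: not invariant]
(C) x + y  ->  (-x) + (-y) = -x - y   [differs from x + y: not invariant]
(D) x^3  ->  (-x)^3 = -x^3   [differs from x^3: not invariant]

Only option (A), x^2 + y^2 + z^2, is unchanged by the transformation.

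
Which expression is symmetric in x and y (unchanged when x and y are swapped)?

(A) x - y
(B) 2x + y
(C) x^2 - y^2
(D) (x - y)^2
D

A symmetric expression is unchanged when the variables are permuted; here the transformation to test is the swap (x, y) -> (y, x).
Substitute the transformed coordinates into each option and compare with the original:
(A) x - y  ->  (y) - (x) = -x + y   [differs from x - y: not invariant]
(B) 2x + y  ->  2(y) + (x) = x + 2y   [differs from 2x + y: not invariant]
(C) x^2 - y^2  ->  (y)^2 - (x)^2 = -x^2 + y^2   [differs from x^2 - y^2: not invariant]
(D) (x - y)^2  ->  ((y) - (x))^2 = x^2 - 2xy + y^2   [equals (x - y)^2: invariant]

Only option (D), (x - y)^2, is unchanged by the transformation.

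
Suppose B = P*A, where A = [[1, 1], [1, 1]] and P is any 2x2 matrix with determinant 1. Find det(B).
0

By the multiplicative property of determinants, det(B) = det(P*A) = det(P) * det(A) = det(A),
so the determinant is invariant under multiplication by any determinant-1 matrix; we just need det(A).

det(A) = (1)(1) - (1)(1) = 1 - 1 = 0

Therefore det(B) = 1 * 0 = 0.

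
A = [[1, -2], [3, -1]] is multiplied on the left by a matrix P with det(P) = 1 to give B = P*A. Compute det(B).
5

By the multiplicative property of determinants, det(B) = det(P*A) = det(P) * det(A) = det(A),
so the determinant is invariant under multiplication by any determinant-1 matrix; we just need det(A).

det(A) = (1)(-1) - (-2)(3) = -1 - (-6) = 5

Therefore det(B) = 1 * 5 = 5.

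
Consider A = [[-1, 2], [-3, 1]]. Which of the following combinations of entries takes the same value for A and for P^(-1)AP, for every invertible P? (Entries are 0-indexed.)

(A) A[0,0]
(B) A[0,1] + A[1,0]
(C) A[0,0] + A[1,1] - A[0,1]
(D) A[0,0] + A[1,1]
D

A[0,0] + A[1,1] is the trace of A. By the cyclic property of the trace, tr(P^(-1)AP) = tr(APP^(-1)) = tr(A), so it is the same for every matrix similar to A.

The other combinations are not similarity invariants. For example, take P = [[1, 2], [0, 1]] (det P = 1), so P^(-1) = [[1, -2], [0, 1]] and
B = P^(-1)AP = [[5, 10], [-3, -5]].
Evaluating each option on A and on B:
(A) A[0,0]: -1 for A, 5 for B -> changes
(B) A[0,1] + A[1,0]: -1 for A, 7 for B -> changes
(C) A[0,0] + A[1,1] - A[0,1]: -2 for A, -10 for B -> changes
(D) A[0,0] + A[1,1]: 0 for A, 0 for B -> unchanged

Only (D) A[0,0] + A[1,1] = 0 survives (and it does so for every P, not just this one), so it is the invariant.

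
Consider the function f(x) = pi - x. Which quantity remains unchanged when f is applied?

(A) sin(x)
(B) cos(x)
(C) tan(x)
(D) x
A

For f(x) = pi - x:
sin(pi - x) = sin(x), so sine is invariant under this transformation.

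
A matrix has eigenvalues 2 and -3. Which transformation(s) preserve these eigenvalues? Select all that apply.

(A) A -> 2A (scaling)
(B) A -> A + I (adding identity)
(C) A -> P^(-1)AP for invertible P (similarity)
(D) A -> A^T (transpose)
C and D

Eigenvalues are preserved by:
1. Similarity transformations: A -> P^(-1)AP (same characteristic polynomial)
2. Transpose: A^T has the same eigenvalues as A

Eigenvalues are NOT preserved by:
- Adding identity: eigenvalues become 2+1, -3+1
- Scaling: eigenvalues become 4, -6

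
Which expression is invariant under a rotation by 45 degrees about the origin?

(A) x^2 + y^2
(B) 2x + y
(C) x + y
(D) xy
A

A rotation by 45 degrees sends (x, y) to (sqrt(2)x/2 - sqrt(2)y/2, sqrt(2)x/2 + sqrt(2)y/2).
Substitute the transformed coordinates into each option and compare with the original:
(A) x^2 + y^2  ->  (sqrt(2)x/2 - sqrt(2)y/2)^2 + (sqrt(2)x/2 + sqrt(2)y/2)^2 = x^2 + y^2   [equals x^2 + y^2: invariant]
(B) 2x + y  ->  2(sqrt(2)x/2 - sqrt(2)y/2) + (sqrt(2)x/2 + sqrt(2)y/2) = 3sqrt(2)x/2 - sqrt(2)y/2   [differs from 2x + y: not invariant]
(C) x + y  ->  (sqrt(2)x/2 - sqrt(2)y/2) + (sqrt(2)x/2 + sqrt(2)y/2) = sqrt(2)x   [differs from x + y: not invariant]
(D) xy  ->  (sqrt(2)x/2 - sqrt(2)y/2)(sqrt(2)x/2 + sqrt(2)y/2) = x^2/2 - y^2/2   [differs from xy: not invariant]

Only option (A), x^2 + y^2, is unchanged by the transformation.
Geometrically, x^2 + y^2 is the squared distance from the origin, which every rotation about the origin preserves.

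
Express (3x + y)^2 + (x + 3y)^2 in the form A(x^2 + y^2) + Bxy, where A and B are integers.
10(x^2 + y^2) + 12xy

Expanding: (3x + y)^2 = 9x^2 + 6xy + y^2
(x + 3y)^2 = x^2 + 6xy + 9y^2
Sum = (9+1)(x^2+y^2) + 12xy = 10(x^2 + y^2) + 12xy
This is symmetric in x and y.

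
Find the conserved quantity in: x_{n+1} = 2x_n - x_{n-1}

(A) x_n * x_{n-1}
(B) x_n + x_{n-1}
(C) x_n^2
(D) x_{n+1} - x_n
D

For the recurrence x_{n+1} = 2x_n - x_{n-1}:

If x_{n+1} = 2x_n - x_{n-1}, then:
x_{n+1} - x_n = x_n - x_{n-1}
The first difference is constant throughout the sequence.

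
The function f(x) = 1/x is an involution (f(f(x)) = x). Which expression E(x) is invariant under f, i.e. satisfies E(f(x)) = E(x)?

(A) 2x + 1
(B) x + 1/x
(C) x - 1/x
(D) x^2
B

Replace x by f(x) = 1/x in each option and simplify. As a quick numerical cross-check, also compare E(4) with E(f(4)) = E(1/4).

(A) 2x + 1  ->  2(1/x) + 1 = (x + 2)/x; check: E(4) = 9 but E(1/4) = 3/2.   [not invariant]
(B) x + 1/x  ->  (1/x) + 1/(1/x), which simplifies back to x + 1/x; check: E(4) = 17/4, E(1/4) = 17/4.   [invariant]
(C) x - 1/x  ->  (1/x) - 1/(1/x) = -x + 1/x; check: E(4) = 15/4 but E(1/4) = -15/4.   [not invariant]
(D) x^2  ->  (1/x)^2 = x^(-2); check: E(4) = 16 but E(1/4) = 1/16.   [not invariant]

Only (B) is unchanged. E is symmetric under swapping x with f(x) = 1/x, which is exactly what an involution does.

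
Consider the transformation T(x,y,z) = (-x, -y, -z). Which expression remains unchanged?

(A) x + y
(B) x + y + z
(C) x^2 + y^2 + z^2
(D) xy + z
C

Apply T(x,y,z) = (-x, -y, -z) to each option, i.e. replace (x, y, z) by the transformed coordinates.
Substitute the transformed coordinates into each option and compare with the original:
(A) x + y  ->  (-x) + (-y) = -x - y   [differs from x + y: not invariant]
(B) x + y + z  ->  (-x) + (-y) + (-z) = -x - y - z   [differs from x + y + z: not invariant]
(C) x^2 + y^2 + z^2  ->  (-x)^2 + (-y)^2 + (-z)^2 = x^2 + y^2 + z^2   [equals x^2 + y^2 + z^2: invariant]
(D) xy + z  ->  (-x)(-y) + (-z) = xy - z   [differs from xy + z: not invariant]

Only option (C), x^2 + y^2 + z^2, is unchanged by the transformation.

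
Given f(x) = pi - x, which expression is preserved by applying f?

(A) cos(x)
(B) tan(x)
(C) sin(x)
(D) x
C

For f(x) = pi - x:
sin(pi - x) = sin(x), so sine is invariant under this transformation.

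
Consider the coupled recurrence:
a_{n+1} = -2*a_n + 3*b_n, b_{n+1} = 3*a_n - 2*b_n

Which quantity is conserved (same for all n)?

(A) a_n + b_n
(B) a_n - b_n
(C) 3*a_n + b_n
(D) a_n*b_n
A

Replace a_n by a_{n+1} = -2*a_n + 3*b_n and b_n by b_{n+1} = 3*a_n - 2*b_n in each option and simplify:
(A) a_n + b_n  ->  (-2*a_n + 3*b_n) + (3*a_n - 2*b_n) = a_n + b_n   [conserved]
(B) a_n - b_n  ->  (-2*a_n + 3*b_n) - (3*a_n - 2*b_n) = -5*a_n + 5*b_n   [not conserved]
(C) 3*a_n + b_n  ->  3*(-2*a_n + 3*b_n) + (3*a_n - 2*b_n) = -3*a_n + 7*b_n   [not conserved]
(D) a_n*b_n  ->  (-2*a_n + 3*b_n)*(3*a_n - 2*b_n) = -6*a_n^2 + 13*a_n*b_n - 6*b_n^2   [not conserved]

Only (A) a_n + b_n returns to itself after one step, so it is the conserved quantity.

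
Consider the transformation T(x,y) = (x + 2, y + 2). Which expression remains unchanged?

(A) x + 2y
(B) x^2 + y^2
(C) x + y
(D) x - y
D

An expression E(x,y) is invariant under T if E(T(x,y)) = E(x,y). Here T(x,y) = (x + 2, y + 2).
Substitute the transformed coordinates into each option and compare with the original:
(A) x + 2y  ->  (x + 2) + 2(y + 2) = x + 2y + 6   [differs from x + 2y: not invariant]
(B) x^2 + y^2  ->  (x + 2)^2 + (y + 2)^2 = x^2 + 4x + y^2 + 4y + 8   [differs from x^2 + y^2: not invariant]
(C) x + y  ->  (x + 2) + (y + 2) = x + y + 4   [differs from x + y: not invariant]
(D) x - y  ->  (x + 2) - (y + 2) = x - y   [equals x - y: invariant]

Only option (D), x - y, is unchanged by the transformation.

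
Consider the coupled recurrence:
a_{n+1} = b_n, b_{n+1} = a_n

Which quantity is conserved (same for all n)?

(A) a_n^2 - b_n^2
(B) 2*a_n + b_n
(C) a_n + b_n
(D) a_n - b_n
C

Replace a_n by a_{n+1} = b_n and b_n by b_{n+1} = a_n in each option and simplify:
(A) a_n^2 - b_n^2  ->  (b_n)^2 - (a_n)^2 = -a_n^2 + b_n^2   [not conserved]
(B) 2*a_n + b_n  ->  2*(b_n) + (a_n) = a_n + 2*b_n   [not conserved]
(C) a_n + b_n  ->  (b_n) + (a_n) = a_n + b_n   [conserved]
(D) a_n - b_n  ->  (b_n) - (a_n) = -a_n + b_n   [not conserved]

Only (C) a_n + b_n returns to itself after one step, so it is the conserved quantity.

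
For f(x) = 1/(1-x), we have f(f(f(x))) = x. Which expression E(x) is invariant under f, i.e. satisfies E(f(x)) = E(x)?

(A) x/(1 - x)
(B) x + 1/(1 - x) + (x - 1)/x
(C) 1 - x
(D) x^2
B

Replace x by f(x) = 1/(1 - x) in each option and simplify. As a quick numerical cross-check, also compare E(3) with E(f(3)) = E(-1/2).

(A) x/(1 - x)  ->  (1/(1 - x))/(1 - (1/(1 - x))) = -1/x; check: E(3) = -3/2 but E(-1/2) = -1/3.   [not invariant]
(B) x + 1/(1 - x) + (x - 1)/x  ->  (1/(1 - x)) + 1/(1 - (1/(1 - x))) + ((1/(1 - x)) - 1)/(1/(1 - x)), which simplifies back to x + 1/(1 - x) + (x - 1)/x; check: E(3) = 19/6, E(-1/2) = 19/6.   [invariant]
(C) 1 - x  ->  1 - (1/(1 - x)) = x/(x - 1); check: E(3) = -2 but E(-1/2) = 3/2.   [not invariant]
(D) x^2  ->  (1/(1 - x))^2 = (x - 1)^(-2); check: E(3) = 9 but E(-1/2) = 1/4.   [not invariant]

Only (B) is unchanged. Indeed f(f(x)) = 1/(1 - 1/(1-x)) = (1-x)/(-x) = (x-1)/x, so E(x) = x + f(x) + f(f(x)) is the sum over the whole 3-cycle; applying f just permutes the three terms cyclically (x -> f(x) -> f(f(x)) -> x), leaving the sum unchanged.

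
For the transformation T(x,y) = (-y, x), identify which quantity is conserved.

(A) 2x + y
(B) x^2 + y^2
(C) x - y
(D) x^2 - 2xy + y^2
B

An expression E(x,y) is invariant under T if E(T(x,y)) = E(x,y). Here T(x,y) = (-y, x).
Substitute the transformed coordinates into each option and compare with the original:
(A) 2x + y  ->  2(-y) + (x) = x - 2y   [differs from 2x + y: not invariant]
(B) x^2 + y^2  ->  (-y)^2 + (x)^2 = x^2 + y^2   [equals x^2 + y^2: invariant]
(C) x - y  ->  (-y) - (x) = -x - y   [differs from x - y: not invariant]
(D) x^2 - 2xy + y^2  ->  (-y)^2 - 2(-y)(x) + (x)^2 = x^2 + 2xy + y^2   [differs from x^2 - 2xy + y^2: not invariant]

Only option (B), x^2 + y^2, is unchanged by the transformation.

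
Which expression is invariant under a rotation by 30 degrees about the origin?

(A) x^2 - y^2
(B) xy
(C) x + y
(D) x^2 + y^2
D

A rotation by 30 degrees sends (x, y) to (sqrt(3)x/2 - y/2, x/2 + sqrt(3)y/2).
Substitute the transformed coordinates into each option and compare with the original:
(A) x^2 - y^2  ->  (sqrt(3)x/2 - y/2)^2 - (x/2 + sqrt(3)y/2)^2 = x^2/2 - sqrt(3)xy - y^2/2   [differs from x^2 - y^2: not invariant]
(B) xy  ->  (sqrt(3)x/2 - y/2)(x/2 + sqrt(3)y/2) = sqrt(3)x^2/4 + xy/2 - sqrt(3)y^2/4   [differs from xy: not invariant]
(C) x + y  ->  (sqrt(3)x/2 - y/2) + (x/2 + sqrt(3)y/2) = x/2 + sqrt(3)x/2 - y/2 + sqrt(3)y/2   [differs from x + y: not invariant]
(D) x^2 + y^2  ->  (sqrt(3)x/2 - y/2)^2 + (x/2 + sqrt(3)y/2)^2 = x^2 + y^2   [equals x^2 + y^2: invariant]

Only option (D), x^2 + y^2, is unchanged by the transformation.
Geometrically, x^2 + y^2 is the squared distance from the origin, which every rotation about the origin preserves.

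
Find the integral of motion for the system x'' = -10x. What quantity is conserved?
E = (x')^2 + 10x^2

Multiply the equation by x':
x' * x'' = -10x * x'
The left side is d/dt[(x')^2/2] and the right side is d/dt[-10x^2/2], so
d/dt[(x')^2/2 + 10x^2/2] = 0, i.e. (x')^2/2 + 10x^2/2 = constant.
Multiplying by 2, the integral of motion is E = (x')^2 + 10x^2.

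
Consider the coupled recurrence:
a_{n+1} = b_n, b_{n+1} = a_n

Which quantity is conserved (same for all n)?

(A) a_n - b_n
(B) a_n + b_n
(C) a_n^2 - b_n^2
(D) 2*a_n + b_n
B

Replace a_n by a_{n+1} = b_n and b_n by b_{n+1} = a_n in each option and simplify:
(A) a_n - b_n  ->  (b_n) - (a_n) = -a_n + b_n   [not conserved]
(B) a_n + b_n  ->  (b_n) + (a_n) = a_n + b_n   [conserved]
(C) a_n^2 - b_n^2  ->  (b_n)^2 - (a_n)^2 = -a_n^2 + b_n^2   [not conserved]
(D) 2*a_n + b_n  ->  2*(b_n) + (a_n) = a_n + 2*b_n   [not conserved]

Only (B) a_n + b_n returns to itself after one step, so it is the conserved quantity.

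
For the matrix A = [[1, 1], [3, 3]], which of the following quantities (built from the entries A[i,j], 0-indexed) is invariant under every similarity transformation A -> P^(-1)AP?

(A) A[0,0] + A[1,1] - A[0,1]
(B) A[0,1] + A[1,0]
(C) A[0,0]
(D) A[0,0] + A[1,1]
D

A[0,0] + A[1,1] is the trace of A. By the cyclic property of the trace, tr(P^(-1)AP) = tr(APP^(-1)) = tr(A), so it is the same for every matrix similar to A.

The other combinations are not similarity invariants. For example, take P = [[1, 1], [0, 1]] (det P = 1), so P^(-1) = [[1, -1], [0, 1]] and
B = P^(-1)AP = [[-2, -4], [3, 6]].
Evaluating each option on A and on B:
(A) A[0,0] + A[1,1] - A[0,1]: 3 for A, 8 for B -> changes
(B) A[0,1] + A[1,0]: 4 for A, -1 for B -> changes
(C) A[0,0]: 1 for A, -2 for B -> changes
(D) A[0,0] + A[1,1]: 4 for A, 4 for B -> unchanged

Only (D) A[0,0] + A[1,1] = 4 survives (and it does so for every P, not just this one), so it is the invariant.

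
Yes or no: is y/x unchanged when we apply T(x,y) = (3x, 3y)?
Yes

Substitute T(x,y) = (3x, 3y) into the expression and compare with the original.

Original: y/x
After applying T: (3y)/(3x) = y/x

This is identical to the original y/x, so the expression is invariant.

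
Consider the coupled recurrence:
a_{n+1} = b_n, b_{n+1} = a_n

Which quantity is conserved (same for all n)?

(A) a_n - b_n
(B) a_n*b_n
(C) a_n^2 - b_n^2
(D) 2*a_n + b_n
B

Replace a_n by a_{n+1} = b_n and b_n by b_{n+1} = a_n in each option and simplify:
(A) a_n - b_n  ->  (b_n) - (a_n) = -a_n + b_n   [not conserved]
(B) a_n*b_n  ->  (b_n)*(a_n) = a_n*b_n   [conserved]
(C) a_n^2 - b_n^2  ->  (b_n)^2 - (a_n)^2 = -a_n^2 + b_n^2   [not conserved]
(D) 2*a_n + b_n  ->  2*(b_n) + (a_n) = a_n + 2*b_n   [not conserved]

Only (B) a_n*b_n returns to itself after one step, so it is the conserved quantity.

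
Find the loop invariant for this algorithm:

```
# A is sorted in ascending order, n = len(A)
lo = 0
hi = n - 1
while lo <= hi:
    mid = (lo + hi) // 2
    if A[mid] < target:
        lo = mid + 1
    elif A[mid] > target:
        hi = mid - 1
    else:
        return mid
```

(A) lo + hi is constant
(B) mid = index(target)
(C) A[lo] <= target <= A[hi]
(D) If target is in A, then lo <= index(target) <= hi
D

A loop invariant must hold before the first iteration and be re-established by every execution of the body.

(D) If target is in A, then lo <= index(target) <= hi: Before the loop [lo, hi] = [0, n-1] covers every index. When A[mid] < target, sortedness puts target strictly to the right of mid, so setting lo = mid + 1 keeps index(target) in [lo, hi]; symmetrically for hi = mid - 1. Hence 'if target is in A then lo <= index(target) <= hi' holds after every iteration, and when lo > hi it proves target is absent.

The other options fail:
(A) lo + hi is constant: each iteration moves exactly one of lo, hi, so lo + hi changes (e.g. 0 + (n-1) becomes (mid+1) + (n-1)).
(B) mid = index(target): mid is just the current probe; it equals index(target) only on the iteration that returns.
(C) A[lo] <= target <= A[hi]: fails when target is not in A (e.g. target < A[0] already violates it before the loop), so it is not maintained in general.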